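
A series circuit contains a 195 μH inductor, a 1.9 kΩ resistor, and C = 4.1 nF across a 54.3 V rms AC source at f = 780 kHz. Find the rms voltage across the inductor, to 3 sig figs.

ω = 2πf = 4.901e+06 rad/s
X_L = ωL = 956 Ω
X_C = 1/(ωC) = 49.8 Ω
Net reactance X = X_L − X_C = 906 Ω
Z = 1900 + j906 Ω
|Z| = √(1900² + 906²) = 2100 Ω
I = V/|Z| = 25.8 mA
V_L = I·|Z_L| = 0.0258 × 956 = 24.7 V

24.7 V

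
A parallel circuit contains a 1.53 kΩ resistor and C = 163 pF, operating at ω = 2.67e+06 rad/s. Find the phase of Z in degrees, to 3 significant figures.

X_C = 1/(ωC) = 2300 Ω
Parallel: admittances add. Y = 1/R + jωC
Y = (0.000654 + j0.000435) S
|Y| = 0.000785 S → |Z| = 1/|Y| = 1270 Ω, ∠Z = −∠Y = -33.7°

-33.7°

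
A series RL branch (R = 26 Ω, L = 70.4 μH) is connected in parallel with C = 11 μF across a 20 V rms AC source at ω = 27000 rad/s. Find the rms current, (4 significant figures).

5.934 A

X_L = ωL = 1.901 Ω
X_C = 1/(ωC) = 3.367 Ω
Branch 1 (R+jX_L): Z₁ = 26.00 + j1.901 Ω, |Z₁| = 26.07 Ω
Branch 2 (−jX_C): Z₂ = −j3.367 Ω
Parallel: Z = Z₁Z₂/(Z₁+Z₂), |Z| = 3.371 Ω, ∠Z = -82.59°
I = V/|Z| = 20/3.371 = 5.934 A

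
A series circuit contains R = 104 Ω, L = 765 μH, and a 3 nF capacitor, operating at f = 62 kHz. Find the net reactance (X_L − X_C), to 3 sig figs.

-558 Ω

ω = 2πf = 389600 rad/s
X_L = ωL = 298 Ω
X_C = 1/(ωC) = 856 Ω
X = 298 − 856 = -558 Ω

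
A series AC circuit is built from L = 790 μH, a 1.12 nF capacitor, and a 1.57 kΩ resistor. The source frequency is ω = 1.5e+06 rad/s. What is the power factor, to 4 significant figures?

0.9361

X_L = ωL = 1185 Ω
X_C = 1/(ωC) = 595.2 Ω
Net reactance X = X_L − X_C = 589.8 Ω
Z = 1570 + j589.8 Ω
|Z| = √(1570² + 589.8²) = 1677 Ω
∠Z = arctan(589.8/1570) = 20.59°
cos φ = cos(20.59°) = 0.9361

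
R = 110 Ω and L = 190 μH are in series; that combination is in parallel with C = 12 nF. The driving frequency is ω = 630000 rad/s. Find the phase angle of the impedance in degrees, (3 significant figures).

-36.1°

X_L = ωL = 120 Ω
X_C = 1/(ωC) = 132 Ω
Branch 1 (R+jX_L): Z₁ = 110 + j120 Ω, |Z₁| = 163 Ω
Branch 2 (−jX_C): Z₂ = −j132 Ω
Parallel: Z = Z₁Z₂/(Z₁+Z₂), |Z| = 194 Ω, ∠Z = -36.1°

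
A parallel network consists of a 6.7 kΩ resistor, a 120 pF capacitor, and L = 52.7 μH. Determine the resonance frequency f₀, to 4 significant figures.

2.001 MHz

ω₀ = 1/√(LC) = 1/√(5.27e-05 × 1.2e-10) = 1.257e+07 rad/s
f₀ = ω₀/(2π) = 2.001 MHz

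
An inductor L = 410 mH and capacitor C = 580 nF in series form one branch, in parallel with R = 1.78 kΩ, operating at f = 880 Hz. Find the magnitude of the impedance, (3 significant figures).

1320 Ω

ω = 2πf = 5529 rad/s
X_L = ωL = 2270 Ω
X_C = 1/(ωC) = 312 Ω
Branch 1: Z₁ = R = 1780 Ω
Branch 2 (series LC): Z₂ = j(X_L − X_C) = j1960 Ω
Parallel: Z = Z₁Z₂/(Z₁+Z₂), |Z| = 1320 Ω, ∠Z = 42.3°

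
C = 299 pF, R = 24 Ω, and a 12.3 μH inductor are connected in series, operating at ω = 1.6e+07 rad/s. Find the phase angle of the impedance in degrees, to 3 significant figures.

X_L = ωL = 197 Ω
X_C = 1/(ωC) = 209 Ω
Net reactance X = X_L − X_C = -12.2 Ω
Z = 24.0 − j12.2 Ω
|Z| = √(24.0² + 12.2²) = 26.9 Ω
∠Z = arctan(-12.2/24.0) = -27.0°

-27.0°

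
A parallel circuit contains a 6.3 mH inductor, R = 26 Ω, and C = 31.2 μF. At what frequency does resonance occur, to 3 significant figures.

359 Hz

ω₀ = 1/√(LC) = 1/√(0.0063 × 3.12e-05) = 2256 rad/s
f₀ = ω₀/(2π) = 359 Hz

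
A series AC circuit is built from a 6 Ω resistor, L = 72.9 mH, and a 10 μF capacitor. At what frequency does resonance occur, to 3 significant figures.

186 Hz

ω₀ = 1/√(LC) = 1/√(0.0729 × 1e-05) = 1171 rad/s
f₀ = ω₀/(2π) = 186 Hz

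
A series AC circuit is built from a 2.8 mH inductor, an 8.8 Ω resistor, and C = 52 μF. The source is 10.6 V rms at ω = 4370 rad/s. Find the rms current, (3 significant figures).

X_L = ωL = 12.2 Ω
X_C = 1/(ωC) = 4.40 Ω
Net reactance X = X_L − X_C = 7.84 Ω
Z = 8.80 + j7.84 Ω
|Z| = √(8.80² + 7.84²) = 11.8 Ω
I = V/|Z| = 10.6/11.8 = 900 mA

900 mA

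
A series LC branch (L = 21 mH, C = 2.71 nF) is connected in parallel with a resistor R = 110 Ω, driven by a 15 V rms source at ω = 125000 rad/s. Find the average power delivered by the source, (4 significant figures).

X_L = ωL = 2625 Ω
X_C = 1/(ωC) = 2952 Ω
Branch 1: Z₁ = R = 110.0 Ω
Branch 2 (series LC): Z₂ = j(X_L − X_C) = −j327.0 Ω
Parallel: Z = Z₁Z₂/(Z₁+Z₂), |Z| = 104.3 Ω, ∠Z = -18.59°
I = V/|Z| = 143.9 mA
P = VI cos φ = 15 × 0.1439 × cos(-18.59°) = 2.045 W

2.045 W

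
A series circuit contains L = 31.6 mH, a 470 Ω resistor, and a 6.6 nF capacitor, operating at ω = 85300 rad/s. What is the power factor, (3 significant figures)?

0.455

X_L = ωL = 2700 Ω
X_C = 1/(ωC) = 1780 Ω
Net reactance X = X_L − X_C = 919 Ω
Z = 470 + j919 Ω
|Z| = √(470² + 919²) = 1030 Ω
∠Z = arctan(919/470) = 62.9°
cos φ = cos(62.9°) = 0.455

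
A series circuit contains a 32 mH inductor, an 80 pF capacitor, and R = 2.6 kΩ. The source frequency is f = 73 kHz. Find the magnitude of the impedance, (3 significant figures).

ω = 2πf = 458700 rad/s
X_L = ωL = 14700 Ω
X_C = 1/(ωC) = 27300 Ω
Net reactance X = X_L − X_C = -12600 Ω
Z = 2600 − j12600 Ω
|Z| = √(2600² + 12600²) = 12800 Ω

12800 Ω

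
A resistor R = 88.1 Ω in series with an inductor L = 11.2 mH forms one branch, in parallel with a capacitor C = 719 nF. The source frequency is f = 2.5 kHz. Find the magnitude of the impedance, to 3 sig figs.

140 Ω

ω = 2πf = 15710 rad/s
X_L = ωL = 176 Ω
X_C = 1/(ωC) = 88.5 Ω
Branch 1 (R+jX_L): Z₁ = 88.1 + j176 Ω, |Z₁| = 197 Ω
Branch 2 (−jX_C): Z₂ = −j88.5 Ω
Parallel: Z = Z₁Z₂/(Z₁+Z₂), |Z| = 140 Ω, ∠Z = -71.4°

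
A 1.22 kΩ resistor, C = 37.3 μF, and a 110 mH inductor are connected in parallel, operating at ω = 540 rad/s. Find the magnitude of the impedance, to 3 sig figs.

X_L = ωL = 59.4 Ω
X_C = 1/(ωC) = 49.6 Ω
Parallel: admittances add. Y = 1/R + 1/(jωL) + jωC
Y = (0.000820 + j0.00331) S
|Y| = 0.00341 S → |Z| = 1/|Y| = 294 Ω, ∠Z = −∠Y = -76.1°

294 Ω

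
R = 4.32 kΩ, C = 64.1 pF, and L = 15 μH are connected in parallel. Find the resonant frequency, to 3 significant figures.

ω₀ = 1/√(LC) = 1/√(1.5e-05 × 6.41e-11) = 3.225e+07 rad/s
f₀ = ω₀/(2π) = 5.13 MHz

5.13 MHz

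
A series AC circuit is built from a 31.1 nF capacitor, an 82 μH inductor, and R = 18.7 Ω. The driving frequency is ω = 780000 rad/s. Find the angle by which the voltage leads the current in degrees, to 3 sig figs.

X_L = ωL = 64.0 Ω
X_C = 1/(ωC) = 41.2 Ω
Net reactance X = X_L − X_C = 22.7 Ω
Z = 18.7 + j22.7 Ω
|Z| = √(18.7² + 22.7²) = 29.4 Ω
∠Z = arctan(22.7/18.7) = 50.6°

50.6°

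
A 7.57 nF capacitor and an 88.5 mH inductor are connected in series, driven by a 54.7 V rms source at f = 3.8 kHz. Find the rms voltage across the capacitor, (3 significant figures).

ω = 2πf = 23880 rad/s
X_L = ωL = 2110 Ω
X_C = 1/(ωC) = 5530 Ω
Net reactance X = X_L − X_C = -3420 Ω
Z = − j3420 Ω
|Z| = √(0² + 3420²) = 3420 Ω
I = V/|Z| = 16.0 mA
V_C = I·|Z_C| = 0.0160 × 5530 = 88.5 V

88.5 V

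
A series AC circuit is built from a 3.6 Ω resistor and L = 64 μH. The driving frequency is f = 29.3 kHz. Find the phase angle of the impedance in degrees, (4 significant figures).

ω = 2πf = 184100 rad/s
X_L = ωL = 11.78 Ω
Z = 3.600 + j11.78 Ω
|Z| = √(3.600² + 11.78²) = 12.32 Ω
∠Z = arctan(11.78/3.600) = 73.01°

73.01°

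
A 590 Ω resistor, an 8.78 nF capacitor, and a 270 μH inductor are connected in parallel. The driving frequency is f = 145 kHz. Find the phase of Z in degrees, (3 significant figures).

-66.7°

ω = 2πf = 911100 rad/s
X_L = ωL = 246 Ω
X_C = 1/(ωC) = 125 Ω
Parallel: admittances add. Y = 1/R + 1/(jωL) + jωC
Y = (0.00169 + j0.00393) S
|Y| = 0.00428 S → |Z| = 1/|Y| = 233 Ω, ∠Z = −∠Y = -66.7°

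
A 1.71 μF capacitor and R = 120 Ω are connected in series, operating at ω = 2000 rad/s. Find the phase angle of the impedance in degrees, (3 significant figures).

X_C = 1/(ωC) = 292 Ω
Z = 120 − j292 Ω
|Z| = √(120² + 292²) = 316 Ω
∠Z = arctan(-292/120) = -67.7°

-67.7°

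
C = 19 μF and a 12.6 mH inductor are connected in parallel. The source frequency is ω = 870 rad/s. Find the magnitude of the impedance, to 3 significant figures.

X_L = ωL = 11.0 Ω
X_C = 1/(ωC) = 60.5 Ω
Parallel: admittances add. Y = 1/(jωL) + jωC
Y = (0 − j0.0747) S
|Y| = 0.0747 S → |Z| = 1/|Y| = 13.4 Ω, ∠Z = −∠Y = 90.0°

13.4 Ω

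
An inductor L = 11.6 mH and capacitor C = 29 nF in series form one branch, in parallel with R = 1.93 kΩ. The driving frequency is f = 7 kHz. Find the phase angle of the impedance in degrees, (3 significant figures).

-81.9°

ω = 2πf = 43980 rad/s
X_L = ωL = 510 Ω
X_C = 1/(ωC) = 784 Ω
Branch 1: Z₁ = R = 1930 Ω
Branch 2 (series LC): Z₂ = j(X_L − X_C) = −j274 Ω
Parallel: Z = Z₁Z₂/(Z₁+Z₂), |Z| = 271 Ω, ∠Z = -81.9°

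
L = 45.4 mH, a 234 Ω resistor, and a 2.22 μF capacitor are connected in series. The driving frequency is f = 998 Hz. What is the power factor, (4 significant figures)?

ω = 2πf = 6271 rad/s
X_L = ωL = 284.7 Ω
X_C = 1/(ωC) = 71.84 Ω
Net reactance X = X_L − X_C = 212.9 Ω
Z = 234.0 + j212.9 Ω
|Z| = √(234.0² + 212.9²) = 316.3 Ω
∠Z = arctan(212.9/234.0) = 42.29°
cos φ = cos(42.29°) = 0.7397

0.7397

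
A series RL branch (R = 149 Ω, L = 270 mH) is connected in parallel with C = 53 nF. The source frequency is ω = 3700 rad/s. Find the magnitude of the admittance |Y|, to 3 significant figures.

X_L = ωL = 999 Ω
X_C = 1/(ωC) = 5100 Ω
Branch 1 (R+jX_L): Z₁ = 149 + j999 Ω, |Z₁| = 1010 Ω
Branch 2 (−jX_C): Z₂ = −j5100 Ω
Parallel: Z = Z₁Z₂/(Z₁+Z₂), |Z| = 1260 Ω, ∠Z = 79.4°
|Y| = 1/|Z| = 797 μS

797 μS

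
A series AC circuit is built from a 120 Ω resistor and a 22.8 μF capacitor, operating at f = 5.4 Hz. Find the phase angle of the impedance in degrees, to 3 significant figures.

ω = 2πf = 33.93 rad/s
X_C = 1/(ωC) = 1290 Ω
Z = 120 − j1290 Ω
|Z| = √(120² + 1290²) = 1300 Ω
∠Z = arctan(-1290/120) = -84.7°

-84.7°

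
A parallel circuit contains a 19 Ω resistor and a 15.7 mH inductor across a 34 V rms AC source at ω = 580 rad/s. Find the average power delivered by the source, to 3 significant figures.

60.8 W

X_L = ωL = 9.11 Ω
Parallel: admittances add. Y = 1/R + 1/(jωL)
Y = (0.0526 − j0.110) S
|Y| = 0.122 S → |Z| = 1/|Y| = 8.21 Ω, ∠Z = −∠Y = 64.4°
I = V/|Z| = 4.14 A
P = VI cos φ = 34 × 4.14 × cos(64.4°) = 60.8 W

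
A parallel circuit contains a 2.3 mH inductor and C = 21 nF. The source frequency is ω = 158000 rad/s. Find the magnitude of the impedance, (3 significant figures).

X_L = ωL = 363 Ω
X_C = 1/(ωC) = 301 Ω
Parallel: admittances add. Y = 1/(jωL) + jωC
Y = (0 + j0.000566) S
|Y| = 0.000566 S → |Z| = 1/|Y| = 1770 Ω, ∠Z = −∠Y = -90.0°

1770 Ω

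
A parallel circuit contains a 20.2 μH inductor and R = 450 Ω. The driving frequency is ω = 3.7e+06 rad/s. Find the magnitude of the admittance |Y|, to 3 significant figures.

13.6 mS

X_L = ωL = 74.7 Ω
Parallel: admittances add. Y = 1/R + 1/(jωL)
Y = (0.00222 − j0.0134) S
|Y| = 0.0136 S → |Z| = 1/|Y| = 73.7 Ω, ∠Z = −∠Y = 80.6°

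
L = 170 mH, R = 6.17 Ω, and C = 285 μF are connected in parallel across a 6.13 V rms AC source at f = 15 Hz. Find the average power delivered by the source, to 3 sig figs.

6.09 W

ω = 2πf = 94.25 rad/s
X_L = ωL = 16.0 Ω
X_C = 1/(ωC) = 37.2 Ω
Parallel: admittances add. Y = 1/R + 1/(jωL) + jωC
Y = (0.162 − j0.0356) S
|Y| = 0.166 S → |Z| = 1/|Y| = 6.03 Ω, ∠Z = −∠Y = 12.4°
I = V/|Z| = 1.02 A
P = VI cos φ = 6.13 × 1.02 × cos(12.4°) = 6.09 W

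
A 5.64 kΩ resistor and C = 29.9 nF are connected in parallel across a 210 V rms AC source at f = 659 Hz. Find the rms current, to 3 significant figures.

45.4 mA

ω = 2πf = 4141 rad/s
X_C = 1/(ωC) = 8080 Ω
Parallel: admittances add. Y = 1/R + jωC
Y = (0.000177 + j0.000124) S
|Y| = 0.000216 S → |Z| = 1/|Y| = 4620 Ω, ∠Z = −∠Y = -34.9°
I = V/|Z| = 210/4620 = 45.4 mA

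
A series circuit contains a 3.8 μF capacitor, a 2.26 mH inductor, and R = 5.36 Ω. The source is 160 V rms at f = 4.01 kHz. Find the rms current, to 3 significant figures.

ω = 2πf = 25200 rad/s
X_L = ωL = 56.9 Ω
X_C = 1/(ωC) = 10.4 Ω
Net reactance X = X_L − X_C = 46.5 Ω
Z = 5.36 + j46.5 Ω
|Z| = √(5.36² + 46.5²) = 46.8 Ω
I = V/|Z| = 160/46.8 = 3.42 A

3.42 A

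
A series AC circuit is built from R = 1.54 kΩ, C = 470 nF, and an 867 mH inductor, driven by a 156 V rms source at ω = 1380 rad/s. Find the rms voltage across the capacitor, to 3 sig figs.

X_L = ωL = 1200 Ω
X_C = 1/(ωC) = 1540 Ω
Net reactance X = X_L − X_C = -345 Ω
Z = 1540 − j345 Ω
|Z| = √(1540² + 345²) = 1580 Ω
I = V/|Z| = 98.8 mA
V_C = I·|Z_C| = 0.0988 × 1540 = 152 V

152 V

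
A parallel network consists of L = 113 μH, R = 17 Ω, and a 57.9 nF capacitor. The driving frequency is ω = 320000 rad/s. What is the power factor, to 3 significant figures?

X_L = ωL = 36.2 Ω
X_C = 1/(ωC) = 54.0 Ω
Parallel: admittances add. Y = 1/R + 1/(jωL) + jωC
Y = (0.0588 − j0.00913) S
|Y| = 0.0595 S → |Z| = 1/|Y| = 16.8 Ω, ∠Z = −∠Y = 8.82°
cos φ = cos(8.82°) = 0.988

0.988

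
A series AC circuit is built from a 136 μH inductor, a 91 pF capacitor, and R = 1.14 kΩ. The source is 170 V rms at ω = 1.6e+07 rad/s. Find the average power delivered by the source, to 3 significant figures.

X_L = ωL = 2180 Ω
X_C = 1/(ωC) = 687 Ω
Net reactance X = X_L − X_C = 1490 Ω
Z = 1140 + j1490 Ω
|Z| = √(1140² + 1490²) = 1880 Ω
∠Z = arctan(1490/1140) = 52.6°
I = V/|Z| = 90.6 mA
P = VI cos φ = 170 × 0.0906 × cos(52.6°) = 9.37 W

9.37 W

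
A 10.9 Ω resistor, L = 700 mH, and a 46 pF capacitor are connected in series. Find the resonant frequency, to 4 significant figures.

ω₀ = 1/√(LC) = 1/√(0.7 × 4.6e-11) = 176200 rad/s
f₀ = ω₀/(2π) = 28.05 kHz

28.05 kHz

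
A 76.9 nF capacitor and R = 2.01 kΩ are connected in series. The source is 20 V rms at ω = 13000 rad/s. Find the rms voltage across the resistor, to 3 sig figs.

17.9 V

X_C = 1/(ωC) = 1000 Ω
Z = 2010 − j1000 Ω
|Z| = √(2010² + 1000²) = 2250 Ω
I = V/|Z| = 8.91 mA
V_R = I·|Z_R| = 0.00891 × 2010 = 17.9 V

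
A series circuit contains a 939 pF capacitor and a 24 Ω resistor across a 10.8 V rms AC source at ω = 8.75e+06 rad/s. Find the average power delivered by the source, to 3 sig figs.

182 mW

X_C = 1/(ωC) = 122 Ω
Z = 24.0 − j122 Ω
|Z| = √(24.0² + 122²) = 124 Ω
∠Z = arctan(-122/24.0) = -78.8°
I = V/|Z| = 87.1 mA
P = VI cos φ = 10.8 × 0.0871 × cos(-78.8°) = 182 mW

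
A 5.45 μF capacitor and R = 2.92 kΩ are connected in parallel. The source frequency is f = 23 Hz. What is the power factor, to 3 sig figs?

ω = 2πf = 144.5 rad/s
X_C = 1/(ωC) = 1270 Ω
Parallel: admittances add. Y = 1/R + jωC
Y = (0.000342 + j0.000788) S
|Y| = 0.000859 S → |Z| = 1/|Y| = 1160 Ω, ∠Z = −∠Y = -66.5°
cos φ = cos(-66.5°) = 0.399

0.399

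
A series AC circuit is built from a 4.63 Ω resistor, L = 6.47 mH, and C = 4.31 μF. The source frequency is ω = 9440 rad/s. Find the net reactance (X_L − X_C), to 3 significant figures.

36.5 Ω

X_L = ωL = 61.1 Ω
X_C = 1/(ωC) = 24.6 Ω
X = 61.1 − 24.6 = 36.5 Ω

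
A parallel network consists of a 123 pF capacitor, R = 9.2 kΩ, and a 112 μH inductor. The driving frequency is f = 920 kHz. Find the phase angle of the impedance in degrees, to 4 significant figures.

82.57°

ω = 2πf = 5.781e+06 rad/s
X_L = ωL = 647.4 Ω
X_C = 1/(ωC) = 1406 Ω
Parallel: admittances add. Y = 1/R + 1/(jωL) + jωC
Y = (0.0001087 − j0.0008336) S
|Y| = 0.0008406 S → |Z| = 1/|Y| = 1190 Ω, ∠Z = −∠Y = 82.57°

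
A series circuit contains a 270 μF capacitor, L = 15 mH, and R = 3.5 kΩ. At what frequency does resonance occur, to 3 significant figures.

79.1 Hz

ω₀ = 1/√(LC) = 1/√(0.015 × 0.00027) = 496.9 rad/s
f₀ = ω₀/(2π) = 79.1 Hz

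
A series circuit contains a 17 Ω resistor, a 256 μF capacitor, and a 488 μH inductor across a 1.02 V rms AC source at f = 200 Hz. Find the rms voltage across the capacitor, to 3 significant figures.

0.185 V

ω = 2πf = 1257 rad/s
X_L = ωL = 0.613 Ω
X_C = 1/(ωC) = 3.11 Ω
Net reactance X = X_L − X_C = -2.50 Ω
Z = 17.0 − j2.50 Ω
|Z| = √(17.0² + 2.50²) = 17.2 Ω
I = V/|Z| = 59.4 mA
V_C = I·|Z_C| = 0.0594 × 3.11 = 0.185 V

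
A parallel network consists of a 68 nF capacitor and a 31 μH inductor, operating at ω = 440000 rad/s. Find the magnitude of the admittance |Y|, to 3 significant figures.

43.4 mS

X_L = ωL = 13.6 Ω
X_C = 1/(ωC) = 33.4 Ω
Parallel: admittances add. Y = 1/(jωL) + jωC
Y = (0 − j0.0434) S
|Y| = 0.0434 S → |Z| = 1/|Y| = 23.0 Ω, ∠Z = −∠Y = 90.0°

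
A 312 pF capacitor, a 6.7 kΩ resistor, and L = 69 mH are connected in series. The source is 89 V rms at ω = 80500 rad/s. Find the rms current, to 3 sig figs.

X_L = ωL = 5550 Ω
X_C = 1/(ωC) = 39800 Ω
Net reactance X = X_L − X_C = -34300 Ω
Z = 6700 − j34300 Ω
|Z| = √(6700² + 34300²) = 34900 Ω
I = V/|Z| = 89/34900 = 2.55 mA

2.55 mA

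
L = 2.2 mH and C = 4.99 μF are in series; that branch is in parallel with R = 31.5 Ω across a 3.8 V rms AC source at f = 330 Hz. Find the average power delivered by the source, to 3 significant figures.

458 mW

ω = 2πf = 2073 rad/s
X_L = ωL = 4.56 Ω
X_C = 1/(ωC) = 96.7 Ω
Branch 1: Z₁ = R = 31.5 Ω
Branch 2 (series LC): Z₂ = j(X_L − X_C) = −j92.1 Ω
Parallel: Z = Z₁Z₂/(Z₁+Z₂), |Z| = 29.8 Ω, ∠Z = -18.9°
I = V/|Z| = 127 mA
P = VI cos φ = 3.8 × 0.127 × cos(-18.9°) = 458 mW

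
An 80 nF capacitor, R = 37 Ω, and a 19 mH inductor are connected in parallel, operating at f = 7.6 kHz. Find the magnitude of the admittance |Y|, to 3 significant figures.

27.2 mS

ω = 2πf = 47750 rad/s
X_L = ωL = 907 Ω
X_C = 1/(ωC) = 262 Ω
Parallel: admittances add. Y = 1/R + 1/(jωL) + jωC
Y = (0.0270 + j0.00272) S
|Y| = 0.0272 S → |Z| = 1/|Y| = 36.8 Ω, ∠Z = −∠Y = -5.74°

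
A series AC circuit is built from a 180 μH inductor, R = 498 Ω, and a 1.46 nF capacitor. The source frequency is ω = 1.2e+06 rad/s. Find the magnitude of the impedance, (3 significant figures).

X_L = ωL = 216 Ω
X_C = 1/(ωC) = 571 Ω
Net reactance X = X_L − X_C = -355 Ω
Z = 498 − j355 Ω
|Z| = √(498² + 355²) = 611 Ω

611 Ω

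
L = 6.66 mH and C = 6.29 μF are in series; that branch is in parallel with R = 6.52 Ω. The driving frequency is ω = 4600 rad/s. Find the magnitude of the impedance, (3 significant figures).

3.36 Ω

X_L = ωL = 30.6 Ω
X_C = 1/(ωC) = 34.6 Ω
Branch 1: Z₁ = R = 6.52 Ω
Branch 2 (series LC): Z₂ = j(X_L − X_C) = −j3.93 Ω
Parallel: Z = Z₁Z₂/(Z₁+Z₂), |Z| = 3.36 Ω, ∠Z = -58.9°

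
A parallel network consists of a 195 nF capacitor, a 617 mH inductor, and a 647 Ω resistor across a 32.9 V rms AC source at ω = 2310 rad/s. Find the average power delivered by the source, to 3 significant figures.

1.67 W

X_L = ωL = 1430 Ω
X_C = 1/(ωC) = 2220 Ω
Parallel: admittances add. Y = 1/R + 1/(jωL) + jωC
Y = (0.00155 − j0.000251) S
|Y| = 0.00157 S → |Z| = 1/|Y| = 639 Ω, ∠Z = −∠Y = 9.23°
I = V/|Z| = 51.5 mA
P = VI cos φ = 32.9 × 0.0515 × cos(9.23°) = 1.67 W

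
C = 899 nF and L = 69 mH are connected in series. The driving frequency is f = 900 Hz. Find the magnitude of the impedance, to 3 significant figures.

193 Ω

ω = 2πf = 5655 rad/s
X_L = ωL = 390 Ω
X_C = 1/(ωC) = 197 Ω
Net reactance X = X_L − X_C = 193 Ω
Z = j193 Ω
|Z| = √(0² + 193²) = 193 Ω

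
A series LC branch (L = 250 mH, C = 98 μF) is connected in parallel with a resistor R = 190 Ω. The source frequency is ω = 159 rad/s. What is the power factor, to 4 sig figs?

0.1275

X_L = ωL = 39.75 Ω
X_C = 1/(ωC) = 64.18 Ω
Branch 1: Z₁ = R = 190.0 Ω
Branch 2 (series LC): Z₂ = j(X_L − X_C) = −j24.43 Ω
Parallel: Z = Z₁Z₂/(Z₁+Z₂), |Z| = 24.23 Ω, ∠Z = -82.67°
cos φ = cos(-82.67°) = 0.1275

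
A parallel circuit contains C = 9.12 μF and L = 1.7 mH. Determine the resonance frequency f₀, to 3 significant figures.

1.28 kHz

ω₀ = 1/√(LC) = 1/√(0.0017 × 9.12e-06) = 8031 rad/s
f₀ = ω₀/(2π) = 1.28 kHz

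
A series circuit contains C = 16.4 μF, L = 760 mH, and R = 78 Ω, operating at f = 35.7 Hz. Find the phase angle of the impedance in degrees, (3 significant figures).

ω = 2πf = 224.3 rad/s
X_L = ωL = 170 Ω
X_C = 1/(ωC) = 272 Ω
Net reactance X = X_L − X_C = -101 Ω
Z = 78.0 − j101 Ω
|Z| = √(78.0² + 101²) = 128 Ω
∠Z = arctan(-101/78.0) = -52.4°

-52.4°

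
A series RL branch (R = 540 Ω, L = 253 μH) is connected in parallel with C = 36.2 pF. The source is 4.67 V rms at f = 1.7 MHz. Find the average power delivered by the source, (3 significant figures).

1.55 mW

ω = 2πf = 1.068e+07 rad/s
X_L = ωL = 2700 Ω
X_C = 1/(ωC) = 2590 Ω
Branch 1 (R+jX_L): Z₁ = 540 + j2700 Ω, |Z₁| = 2760 Ω
Branch 2 (−jX_C): Z₂ = −j2590 Ω
Parallel: Z = Z₁Z₂/(Z₁+Z₂), |Z| = 12900 Ω, ∠Z = -23.4°
I = V/|Z| = 362 μA
P = VI cos φ = 4.67 × 0.000362 × cos(-23.4°) = 1.55 mW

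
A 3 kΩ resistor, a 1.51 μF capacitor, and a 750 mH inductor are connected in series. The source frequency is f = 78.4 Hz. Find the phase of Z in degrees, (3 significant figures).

ω = 2πf = 492.6 rad/s
X_L = ωL = 369 Ω
X_C = 1/(ωC) = 1340 Ω
Net reactance X = X_L − X_C = -975 Ω
Z = 3000 − j975 Ω
|Z| = √(3000² + 975²) = 3150 Ω
∠Z = arctan(-975/3000) = -18.0°

-18.0°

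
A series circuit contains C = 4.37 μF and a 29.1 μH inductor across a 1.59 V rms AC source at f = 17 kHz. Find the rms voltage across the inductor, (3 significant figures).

ω = 2πf = 106800 rad/s
X_L = ωL = 3.11 Ω
X_C = 1/(ωC) = 2.14 Ω
Net reactance X = X_L − X_C = 0.966 Ω
Z = j0.966 Ω
|Z| = √(0² + 0.966²) = 0.966 Ω
I = V/|Z| = 1.65 A
V_L = I·|Z_L| = 1.65 × 3.11 = 5.12 V

5.12 V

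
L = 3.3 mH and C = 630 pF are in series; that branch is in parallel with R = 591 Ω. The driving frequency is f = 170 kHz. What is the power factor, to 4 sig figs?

ω = 2πf = 1.068e+06 rad/s
X_L = ωL = 3525 Ω
X_C = 1/(ωC) = 1486 Ω
Branch 1: Z₁ = R = 591.0 Ω
Branch 2 (series LC): Z₂ = j(X_L − X_C) = j2039 Ω
Parallel: Z = Z₁Z₂/(Z₁+Z₂), |Z| = 567.6 Ω, ∠Z = 16.17°
cos φ = cos(16.17°) = 0.9605

0.9605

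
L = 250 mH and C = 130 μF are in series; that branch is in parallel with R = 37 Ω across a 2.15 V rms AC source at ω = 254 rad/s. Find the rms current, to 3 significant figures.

X_L = ωL = 63.5 Ω
X_C = 1/(ωC) = 30.3 Ω
Branch 1: Z₁ = R = 37.0 Ω
Branch 2 (series LC): Z₂ = j(X_L − X_C) = j33.2 Ω
Parallel: Z = Z₁Z₂/(Z₁+Z₂), |Z| = 24.7 Ω, ∠Z = 48.1°
I = V/|Z| = 2.15/24.7 = 87.0 mA

87.0 mA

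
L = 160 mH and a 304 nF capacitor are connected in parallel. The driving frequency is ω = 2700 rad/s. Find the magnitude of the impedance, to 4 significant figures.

669.3 Ω

X_L = ωL = 432.0 Ω
X_C = 1/(ωC) = 1218 Ω
Parallel: admittances add. Y = 1/(jωL) + jωC
Y = (0 − j0.001494) S
|Y| = 0.001494 S → |Z| = 1/|Y| = 669.3 Ω, ∠Z = −∠Y = 90.00°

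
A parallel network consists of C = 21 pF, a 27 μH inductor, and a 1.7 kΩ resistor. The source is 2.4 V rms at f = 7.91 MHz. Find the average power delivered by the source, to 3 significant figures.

3.39 mW

ω = 2πf = 4.97e+07 rad/s
X_L = ωL = 1340 Ω
X_C = 1/(ωC) = 958 Ω
Parallel: admittances add. Y = 1/R + 1/(jωL) + jωC
Y = (0.000588 + j0.000298) S
|Y| = 0.000660 S → |Z| = 1/|Y| = 1520 Ω, ∠Z = −∠Y = -26.9°
I = V/|Z| = 1.58 mA
P = VI cos φ = 2.4 × 0.00158 × cos(-26.9°) = 3.39 mW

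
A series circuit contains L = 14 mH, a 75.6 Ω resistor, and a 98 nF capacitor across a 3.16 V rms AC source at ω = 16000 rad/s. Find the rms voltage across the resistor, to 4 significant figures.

0.5680 V

X_L = ωL = 224.0 Ω
X_C = 1/(ωC) = 637.8 Ω
Net reactance X = X_L − X_C = -413.8 Ω
Z = 75.60 − j413.8 Ω
|Z| = √(75.60² + 413.8²) = 420.6 Ω
I = V/|Z| = 7.513 mA
V_R = I·|Z_R| = 0.007513 × 75.60 = 0.5680 V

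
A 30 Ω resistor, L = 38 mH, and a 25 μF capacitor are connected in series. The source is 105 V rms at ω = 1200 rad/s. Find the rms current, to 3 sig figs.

X_L = ωL = 45.6 Ω
X_C = 1/(ωC) = 33.3 Ω
Net reactance X = X_L − X_C = 12.3 Ω
Z = 30.0 + j12.3 Ω
|Z| = √(30.0² + 12.3²) = 32.4 Ω
I = V/|Z| = 105/32.4 = 3.24 A

3.24 A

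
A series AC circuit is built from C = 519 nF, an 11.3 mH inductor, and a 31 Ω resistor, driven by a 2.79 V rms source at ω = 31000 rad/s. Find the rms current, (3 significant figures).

X_L = ωL = 350 Ω
X_C = 1/(ωC) = 62.2 Ω
Net reactance X = X_L − X_C = 288 Ω
Z = 31.0 + j288 Ω
|Z| = √(31.0² + 288²) = 290 Ω
I = V/|Z| = 2.79/290 = 9.63 mA

9.63 mA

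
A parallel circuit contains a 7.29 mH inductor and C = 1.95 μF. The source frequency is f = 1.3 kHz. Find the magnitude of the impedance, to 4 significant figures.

ω = 2πf = 8168 rad/s
X_L = ωL = 59.55 Ω
X_C = 1/(ωC) = 62.78 Ω
Parallel: admittances add. Y = 1/(jωL) + jωC
Y = (0 − j0.0008659) S
|Y| = 0.0008659 S → |Z| = 1/|Y| = 1155 Ω, ∠Z = −∠Y = 90.00°

1155 Ω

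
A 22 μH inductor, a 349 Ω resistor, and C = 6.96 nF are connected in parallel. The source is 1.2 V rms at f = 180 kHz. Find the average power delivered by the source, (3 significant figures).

4.13 mW

ω = 2πf = 1.131e+06 rad/s
X_L = ωL = 24.9 Ω
X_C = 1/(ωC) = 127 Ω
Parallel: admittances add. Y = 1/R + 1/(jωL) + jωC
Y = (0.00287 − j0.0323) S
|Y| = 0.0324 S → |Z| = 1/|Y| = 30.8 Ω, ∠Z = −∠Y = 84.9°
I = V/|Z| = 38.9 mA
P = VI cos φ = 1.2 × 0.0389 × cos(84.9°) = 4.13 mW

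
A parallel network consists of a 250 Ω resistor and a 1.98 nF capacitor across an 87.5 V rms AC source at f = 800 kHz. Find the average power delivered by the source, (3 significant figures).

30.6 W

ω = 2πf = 5.027e+06 rad/s
X_C = 1/(ωC) = 100 Ω
Parallel: admittances add. Y = 1/R + jωC
Y = (0.00400 + j0.00995) S
|Y| = 0.0107 S → |Z| = 1/|Y| = 93.2 Ω, ∠Z = −∠Y = -68.1°
I = V/|Z| = 939 mA
P = VI cos φ = 87.5 × 0.939 × cos(-68.1°) = 30.6 W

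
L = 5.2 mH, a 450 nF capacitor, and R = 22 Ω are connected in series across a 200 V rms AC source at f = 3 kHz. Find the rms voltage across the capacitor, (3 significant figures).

795 V

ω = 2πf = 18850 rad/s
X_L = ωL = 98.0 Ω
X_C = 1/(ωC) = 118 Ω
Net reactance X = X_L − X_C = -19.9 Ω
Z = 22.0 − j19.9 Ω
|Z| = √(22.0² + 19.9²) = 29.6 Ω
I = V/|Z| = 6.75 A
V_C = I·|Z_C| = 6.75 × 118 = 795 V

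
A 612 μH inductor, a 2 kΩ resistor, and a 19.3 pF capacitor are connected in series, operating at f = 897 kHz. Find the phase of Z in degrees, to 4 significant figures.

-70.80°

ω = 2πf = 5.636e+06 rad/s
X_L = ωL = 3449 Ω
X_C = 1/(ωC) = 9193 Ω
Net reactance X = X_L − X_C = -5744 Ω
Z = 2000 − j5744 Ω
|Z| = √(2000² + 5744²) = 6082 Ω
∠Z = arctan(-5744/2000) = -70.80°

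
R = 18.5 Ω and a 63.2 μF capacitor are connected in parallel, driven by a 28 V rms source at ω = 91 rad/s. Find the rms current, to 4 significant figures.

1.522 A

X_C = 1/(ωC) = 173.9 Ω
Parallel: admittances add. Y = 1/R + jωC
Y = (0.05405 + j0.005751) S
|Y| = 0.05436 S → |Z| = 1/|Y| = 18.40 Ω, ∠Z = −∠Y = -6.073°
I = V/|Z| = 28/18.40 = 1.522 A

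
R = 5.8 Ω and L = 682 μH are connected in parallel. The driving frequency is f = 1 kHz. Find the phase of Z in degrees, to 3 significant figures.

53.5°

ω = 2πf = 6283 rad/s
X_L = ωL = 4.29 Ω
Parallel: admittances add. Y = 1/R + 1/(jωL)
Y = (0.172 − j0.233) S
|Y| = 0.290 S → |Z| = 1/|Y| = 3.45 Ω, ∠Z = −∠Y = 53.5°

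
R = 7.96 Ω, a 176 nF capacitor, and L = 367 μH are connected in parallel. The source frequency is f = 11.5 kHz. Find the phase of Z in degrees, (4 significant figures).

11.25°

ω = 2πf = 72260 rad/s
X_L = ωL = 26.52 Ω
X_C = 1/(ωC) = 78.63 Ω
Parallel: admittances add. Y = 1/R + 1/(jωL) + jωC
Y = (0.1256 − j0.02499) S
|Y| = 0.1281 S → |Z| = 1/|Y| = 7.807 Ω, ∠Z = −∠Y = 11.25°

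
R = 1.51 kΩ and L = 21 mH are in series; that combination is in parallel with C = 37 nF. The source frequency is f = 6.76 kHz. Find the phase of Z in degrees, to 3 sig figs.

-69.0°

ω = 2πf = 42470 rad/s
X_L = ωL = 892 Ω
X_C = 1/(ωC) = 636 Ω
Branch 1 (R+jX_L): Z₁ = 1510 + j892 Ω, |Z₁| = 1750 Ω
Branch 2 (−jX_C): Z₂ = −j636 Ω
Parallel: Z = Z₁Z₂/(Z₁+Z₂), |Z| = 729 Ω, ∠Z = -69.0°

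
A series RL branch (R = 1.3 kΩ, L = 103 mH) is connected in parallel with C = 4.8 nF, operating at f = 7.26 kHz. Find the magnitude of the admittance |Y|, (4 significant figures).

ω = 2πf = 45620 rad/s
X_L = ωL = 4698 Ω
X_C = 1/(ωC) = 4567 Ω
Branch 1 (R+jX_L): Z₁ = 1300 + j4698 Ω, |Z₁| = 4875 Ω
Branch 2 (−jX_C): Z₂ = −j4567 Ω
Parallel: Z = Z₁Z₂/(Z₁+Z₂), |Z| = 17040 Ω, ∠Z = -21.23°
|Y| = 1/|Z| = 58.69 μS

58.69 μS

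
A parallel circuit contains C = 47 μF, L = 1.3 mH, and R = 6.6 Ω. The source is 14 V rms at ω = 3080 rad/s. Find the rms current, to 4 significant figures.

2.581 A

X_L = ωL = 4.004 Ω
X_C = 1/(ωC) = 6.908 Ω
Parallel: admittances add. Y = 1/R + 1/(jωL) + jωC
Y = (0.1515 − j0.1050) S
|Y| = 0.1843 S → |Z| = 1/|Y| = 5.425 Ω, ∠Z = −∠Y = 34.72°
I = V/|Z| = 14/5.425 = 2.581 A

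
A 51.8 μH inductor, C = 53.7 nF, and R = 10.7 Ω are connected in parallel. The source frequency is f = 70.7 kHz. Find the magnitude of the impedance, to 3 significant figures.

ω = 2πf = 444200 rad/s
X_L = ωL = 23.0 Ω
X_C = 1/(ωC) = 41.9 Ω
Parallel: admittances add. Y = 1/R + 1/(jωL) + jωC
Y = (0.0935 − j0.0196) S
|Y| = 0.0955 S → |Z| = 1/|Y| = 10.5 Ω, ∠Z = −∠Y = 11.8°

10.5 Ω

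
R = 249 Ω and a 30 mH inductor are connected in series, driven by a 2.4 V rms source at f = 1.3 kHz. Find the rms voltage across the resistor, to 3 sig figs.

ω = 2πf = 8168 rad/s
X_L = ωL = 245 Ω
Z = 249 + j245 Ω
|Z| = √(249² + 245²) = 349 Ω
I = V/|Z| = 6.87 mA
V_R = I·|Z_R| = 0.00687 × 249 = 1.71 V

1.71 V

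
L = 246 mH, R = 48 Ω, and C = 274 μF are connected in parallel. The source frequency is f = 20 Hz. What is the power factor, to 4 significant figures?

ω = 2πf = 125.7 rad/s
X_L = ωL = 30.91 Ω
X_C = 1/(ωC) = 29.04 Ω
Parallel: admittances add. Y = 1/R + 1/(jωL) + jωC
Y = (0.02083 + j0.002083) S
|Y| = 0.02094 S → |Z| = 1/|Y| = 47.76 Ω, ∠Z = −∠Y = -5.710°
cos φ = cos(-5.710°) = 0.9950

0.9950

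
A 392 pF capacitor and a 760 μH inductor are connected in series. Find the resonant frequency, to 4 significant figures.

291.6 kHz

ω₀ = 1/√(LC) = 1/√(0.00076 × 3.92e-10) = 1.832e+06 rad/s
f₀ = ω₀/(2π) = 291.6 kHz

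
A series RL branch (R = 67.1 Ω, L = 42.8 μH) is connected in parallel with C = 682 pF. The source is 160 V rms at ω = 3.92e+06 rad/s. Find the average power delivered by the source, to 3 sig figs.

X_L = ωL = 168 Ω
X_C = 1/(ωC) = 374 Ω
Branch 1 (R+jX_L): Z₁ = 67.1 + j168 Ω, |Z₁| = 181 Ω
Branch 2 (−jX_C): Z₂ = −j374 Ω
Parallel: Z = Z₁Z₂/(Z₁+Z₂), |Z| = 312 Ω, ∠Z = 50.2°
I = V/|Z| = 513 mA
P = VI cos φ = 160 × 0.513 × cos(50.2°) = 52.6 W

52.6 W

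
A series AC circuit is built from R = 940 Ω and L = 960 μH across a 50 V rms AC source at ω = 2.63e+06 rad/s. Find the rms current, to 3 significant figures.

18.6 mA

X_L = ωL = 2520 Ω
Z = 940 + j2520 Ω
|Z| = √(940² + 2520²) = 2690 Ω
I = V/|Z| = 50/2690 = 18.6 mA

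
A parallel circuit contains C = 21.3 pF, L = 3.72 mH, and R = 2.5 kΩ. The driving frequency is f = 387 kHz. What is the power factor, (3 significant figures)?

ω = 2πf = 2.432e+06 rad/s
X_L = ωL = 9050 Ω
X_C = 1/(ωC) = 19300 Ω
Parallel: admittances add. Y = 1/R + 1/(jωL) + jωC
Y = (0.000400 − j5.88e-05) S
|Y| = 0.000404 S → |Z| = 1/|Y| = 2470 Ω, ∠Z = −∠Y = 8.36°
cos φ = cos(8.36°) = 0.989

0.989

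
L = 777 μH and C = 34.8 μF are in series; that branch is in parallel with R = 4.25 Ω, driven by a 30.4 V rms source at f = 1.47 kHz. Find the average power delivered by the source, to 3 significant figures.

217 W

ω = 2πf = 9236 rad/s
X_L = ωL = 7.18 Ω
X_C = 1/(ωC) = 3.11 Ω
Branch 1: Z₁ = R = 4.25 Ω
Branch 2 (series LC): Z₂ = j(X_L − X_C) = j4.07 Ω
Parallel: Z = Z₁Z₂/(Z₁+Z₂), |Z| = 2.94 Ω, ∠Z = 46.3°
I = V/|Z| = 10.3 A
P = VI cos φ = 30.4 × 10.3 × cos(46.3°) = 217 W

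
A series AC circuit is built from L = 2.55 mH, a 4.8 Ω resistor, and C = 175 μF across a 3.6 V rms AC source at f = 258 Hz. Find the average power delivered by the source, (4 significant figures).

2.657 W

ω = 2πf = 1621 rad/s
X_L = ωL = 4.134 Ω
X_C = 1/(ωC) = 3.525 Ω
Net reactance X = X_L − X_C = 0.6087 Ω
Z = 4.800 + j0.6087 Ω
|Z| = √(4.800² + 0.6087²) = 4.838 Ω
∠Z = arctan(0.6087/4.800) = 7.227°
I = V/|Z| = 744.0 mA
P = VI cos φ = 3.6 × 0.7440 × cos(7.227°) = 2.657 W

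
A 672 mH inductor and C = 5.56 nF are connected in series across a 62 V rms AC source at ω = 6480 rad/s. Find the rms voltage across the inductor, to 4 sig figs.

X_L = ωL = 4355 Ω
X_C = 1/(ωC) = 27760 Ω
Net reactance X = X_L − X_C = -23400 Ω
Z = − j23400 Ω
|Z| = √(0² + 23400²) = 23400 Ω
I = V/|Z| = 2.649 mA
V_L = I·|Z_L| = 0.002649 × 4355 = 11.54 V

11.54 V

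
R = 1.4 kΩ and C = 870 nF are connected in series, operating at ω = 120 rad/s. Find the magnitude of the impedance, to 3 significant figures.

9680 Ω

X_C = 1/(ωC) = 9580 Ω
Z = 1400 − j9580 Ω
|Z| = √(1400² + 9580²) = 9680 Ω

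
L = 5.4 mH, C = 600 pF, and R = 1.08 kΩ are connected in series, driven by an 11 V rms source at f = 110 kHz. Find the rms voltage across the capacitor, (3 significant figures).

15.5 V

ω = 2πf = 691200 rad/s
X_L = ωL = 3730 Ω
X_C = 1/(ωC) = 2410 Ω
Net reactance X = X_L − X_C = 1320 Ω
Z = 1080 + j1320 Ω
|Z| = √(1080² + 1320²) = 1710 Ω
I = V/|Z| = 6.45 mA
V_C = I·|Z_C| = 0.00645 × 2410 = 15.5 V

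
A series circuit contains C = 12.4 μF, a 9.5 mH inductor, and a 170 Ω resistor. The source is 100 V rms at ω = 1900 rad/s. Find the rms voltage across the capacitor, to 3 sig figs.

X_L = ωL = 18.1 Ω
X_C = 1/(ωC) = 42.4 Ω
Net reactance X = X_L − X_C = -24.4 Ω
Z = 170 − j24.4 Ω
|Z| = √(170² + 24.4²) = 172 Ω
I = V/|Z| = 582 mA
V_C = I·|Z_C| = 0.582 × 42.4 = 24.7 V

24.7 V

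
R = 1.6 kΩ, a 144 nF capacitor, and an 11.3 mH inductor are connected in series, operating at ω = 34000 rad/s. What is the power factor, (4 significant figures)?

0.9937

X_L = ωL = 384.2 Ω
X_C = 1/(ωC) = 204.2 Ω
Net reactance X = X_L − X_C = 180.0 Ω
Z = 1600 + j180.0 Ω
|Z| = √(1600² + 180.0²) = 1610 Ω
∠Z = arctan(180.0/1600) = 6.417°
cos φ = cos(6.417°) = 0.9937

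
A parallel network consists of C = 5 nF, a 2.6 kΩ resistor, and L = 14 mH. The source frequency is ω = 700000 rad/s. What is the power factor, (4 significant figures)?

0.1125

X_L = ωL = 9800 Ω
X_C = 1/(ωC) = 285.7 Ω
Parallel: admittances add. Y = 1/R + 1/(jωL) + jωC
Y = (0.0003846 + j0.003398) S
|Y| = 0.003420 S → |Z| = 1/|Y| = 292.4 Ω, ∠Z = −∠Y = -83.54°
cos φ = cos(-83.54°) = 0.1125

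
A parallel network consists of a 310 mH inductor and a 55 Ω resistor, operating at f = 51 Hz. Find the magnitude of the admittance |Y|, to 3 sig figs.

ω = 2πf = 320.4 rad/s
X_L = ωL = 99.3 Ω
Parallel: admittances add. Y = 1/R + 1/(jωL)
Y = (0.0182 − j0.0101) S
|Y| = 0.0208 S → |Z| = 1/|Y| = 48.1 Ω, ∠Z = −∠Y = 29.0°

20.8 mS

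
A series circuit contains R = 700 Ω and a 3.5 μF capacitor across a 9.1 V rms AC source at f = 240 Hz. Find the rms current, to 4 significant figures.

12.55 mA

ω = 2πf = 1508 rad/s
X_C = 1/(ωC) = 189.5 Ω
Z = 700.0 − j189.5 Ω
|Z| = √(700.0² + 189.5²) = 725.2 Ω
I = V/|Z| = 9.1/725.2 = 12.55 mA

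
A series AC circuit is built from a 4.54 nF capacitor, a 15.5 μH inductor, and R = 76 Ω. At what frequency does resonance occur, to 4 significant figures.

600.0 kHz

ω₀ = 1/√(LC) = 1/√(1.55e-05 × 4.54e-09) = 3.77e+06 rad/s
f₀ = ω₀/(2π) = 600.0 kHz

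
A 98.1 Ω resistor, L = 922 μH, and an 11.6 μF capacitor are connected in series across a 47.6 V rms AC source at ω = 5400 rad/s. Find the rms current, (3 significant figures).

X_L = ωL = 4.98 Ω
X_C = 1/(ωC) = 16.0 Ω
Net reactance X = X_L − X_C = -11.0 Ω
Z = 98.1 − j11.0 Ω
|Z| = √(98.1² + 11.0²) = 98.7 Ω
I = V/|Z| = 47.6/98.7 = 482 mA

482 mA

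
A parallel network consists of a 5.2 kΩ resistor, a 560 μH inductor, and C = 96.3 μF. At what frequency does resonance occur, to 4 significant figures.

685.4 Hz

ω₀ = 1/√(LC) = 1/√(0.00056 × 9.63e-05) = 4306 rad/s
f₀ = ω₀/(2π) = 685.4 Hz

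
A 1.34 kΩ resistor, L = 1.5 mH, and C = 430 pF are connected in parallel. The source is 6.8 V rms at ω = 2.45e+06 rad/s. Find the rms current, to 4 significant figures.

X_L = ωL = 3675 Ω
X_C = 1/(ωC) = 949.2 Ω
Parallel: admittances add. Y = 1/R + 1/(jωL) + jωC
Y = (0.0007463 + j0.0007814) S
|Y| = 0.001081 S → |Z| = 1/|Y| = 925.5 Ω, ∠Z = −∠Y = -46.32°
I = V/|Z| = 6.8/925.5 = 7.347 mA

7.347 mA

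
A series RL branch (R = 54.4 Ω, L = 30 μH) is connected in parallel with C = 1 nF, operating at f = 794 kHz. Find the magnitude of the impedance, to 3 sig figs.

429 Ω

ω = 2πf = 4.989e+06 rad/s
X_L = ωL = 150 Ω
X_C = 1/(ωC) = 200 Ω
Branch 1 (R+jX_L): Z₁ = 54.4 + j150 Ω, |Z₁| = 159 Ω
Branch 2 (−jX_C): Z₂ = −j200 Ω
Parallel: Z = Z₁Z₂/(Z₁+Z₂), |Z| = 429 Ω, ∠Z = 23.1°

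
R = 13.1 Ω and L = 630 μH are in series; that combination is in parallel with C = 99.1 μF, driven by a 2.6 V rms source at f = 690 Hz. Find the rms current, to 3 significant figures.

ω = 2πf = 4335 rad/s
X_L = ωL = 2.73 Ω
X_C = 1/(ωC) = 2.33 Ω
Branch 1 (R+jX_L): Z₁ = 13.1 + j2.73 Ω, |Z₁| = 13.4 Ω
Branch 2 (−jX_C): Z₂ = −j2.33 Ω
Parallel: Z = Z₁Z₂/(Z₁+Z₂), |Z| = 2.38 Ω, ∠Z = -80.0°
I = V/|Z| = 2.6/2.38 = 1.09 A

1.09 A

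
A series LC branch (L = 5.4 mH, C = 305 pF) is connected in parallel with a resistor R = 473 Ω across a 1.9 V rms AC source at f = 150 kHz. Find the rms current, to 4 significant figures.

4.187 mA

ω = 2πf = 942500 rad/s
X_L = ωL = 5089 Ω
X_C = 1/(ωC) = 3479 Ω
Branch 1: Z₁ = R = 473.0 Ω
Branch 2 (series LC): Z₂ = j(X_L − X_C) = j1611 Ω
Parallel: Z = Z₁Z₂/(Z₁+Z₂), |Z| = 453.8 Ω, ∠Z = 16.37°
I = V/|Z| = 1.9/453.8 = 4.187 mA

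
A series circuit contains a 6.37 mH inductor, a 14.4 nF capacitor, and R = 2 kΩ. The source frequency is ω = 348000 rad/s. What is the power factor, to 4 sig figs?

X_L = ωL = 2217 Ω
X_C = 1/(ωC) = 199.6 Ω
Net reactance X = X_L − X_C = 2017 Ω
Z = 2000 + j2017 Ω
|Z| = √(2000² + 2017²) = 2841 Ω
∠Z = arctan(2017/2000) = 45.25°
cos φ = cos(45.25°) = 0.7041

0.7041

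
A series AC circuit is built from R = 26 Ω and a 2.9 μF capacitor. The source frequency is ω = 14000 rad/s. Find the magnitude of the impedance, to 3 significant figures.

X_C = 1/(ωC) = 24.6 Ω
Z = 26.0 − j24.6 Ω
|Z| = √(26.0² + 24.6²) = 35.8 Ω

35.8 Ω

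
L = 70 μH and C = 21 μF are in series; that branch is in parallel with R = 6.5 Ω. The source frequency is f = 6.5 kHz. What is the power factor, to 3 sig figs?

0.252

ω = 2πf = 40840 rad/s
X_L = ωL = 2.86 Ω
X_C = 1/(ωC) = 1.17 Ω
Branch 1: Z₁ = R = 6.50 Ω
Branch 2 (series LC): Z₂ = j(X_L − X_C) = j1.69 Ω
Parallel: Z = Z₁Z₂/(Z₁+Z₂), |Z| = 1.64 Ω, ∠Z = 75.4°
cos φ = cos(75.4°) = 0.252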